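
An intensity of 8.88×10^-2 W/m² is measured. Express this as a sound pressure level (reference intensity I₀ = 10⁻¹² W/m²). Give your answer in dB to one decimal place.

Dividing by I₀ shifts the exponent by 12: I/I₀ = 8.88×10^10.
L = 10·(0.9484 + 10) = 109.48 dB.

109.5 dB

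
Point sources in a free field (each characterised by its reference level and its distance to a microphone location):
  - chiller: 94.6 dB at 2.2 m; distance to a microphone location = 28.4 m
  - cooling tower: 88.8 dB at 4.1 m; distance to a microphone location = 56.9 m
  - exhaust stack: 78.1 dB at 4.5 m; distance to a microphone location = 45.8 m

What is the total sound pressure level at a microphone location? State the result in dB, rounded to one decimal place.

73.4 dB

First find each source's level at the receiver (point-source: −20·log₁₀(r/r_ref)), then combine on an intensity basis.
chiller: 94.6 − 20·log₁₀(28.4/2.2) = 94.6 − 22.22 = 72.38 dB.
cooling tower: 88.8 − 20·log₁₀(56.9/4.1) = 88.8 − 22.85 = 65.95 dB.
exhaust stack: 78.1 − 20·log₁₀(45.8/4.5) = 78.1 − 20.15 = 57.95 dB.
Σ 10^(L/10) = 2.187e+07 → L_total = 10·log₁₀(2.187e+07) = 73.40 dB.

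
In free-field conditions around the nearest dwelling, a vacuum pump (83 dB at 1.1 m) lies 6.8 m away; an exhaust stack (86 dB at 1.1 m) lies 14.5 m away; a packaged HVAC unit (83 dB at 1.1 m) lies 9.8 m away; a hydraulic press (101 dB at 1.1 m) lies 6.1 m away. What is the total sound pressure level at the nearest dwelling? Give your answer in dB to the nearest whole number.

First find each source's level at the receiver (point-source: −20·log₁₀(r/r_ref)), then combine on an intensity basis.
vacuum pump: 83 − 20·log₁₀(6.8/1.1) = 83 − 15.82 = 67.18 dB.
exhaust stack: 86 − 20·log₁₀(14.5/1.1) = 86 − 22.40 = 63.60 dB.
packaged HVAC unit: 83 − 20·log₁₀(9.8/1.1) = 83 − 19.00 = 64.00 dB.
hydraulic press: 101 − 20·log₁₀(6.1/1.1) = 101 − 14.88 = 86.12 dB.
Σ 10^(L/10) = 4.194e+08 → L_total = 10·log₁₀(4.194e+08) = 86.23 dB.

86 dB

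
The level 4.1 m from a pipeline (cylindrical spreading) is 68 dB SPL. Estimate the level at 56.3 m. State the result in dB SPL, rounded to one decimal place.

For a line source, L₂ = L₁ − 10·log₁₀(r₂/r₁).
L₂ = 68 − 10·log₁₀(56.3/4.1) = 68 − 11.377 = 56.62 dB SPL.

56.6 dB SPL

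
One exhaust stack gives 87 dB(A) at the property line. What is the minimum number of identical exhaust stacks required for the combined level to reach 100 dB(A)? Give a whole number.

20

Need L₁ + 10·log₁₀ N ≥ 100, i.e. log₁₀ N ≥ 1.30.
N ≥ 10^(13.0/10) = 19.953, so N = 20.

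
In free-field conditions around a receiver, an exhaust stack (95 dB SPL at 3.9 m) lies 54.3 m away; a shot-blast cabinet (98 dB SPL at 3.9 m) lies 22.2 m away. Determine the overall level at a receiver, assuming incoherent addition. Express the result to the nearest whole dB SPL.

83 dB SPL

First find each source's level at the receiver (point-source: −20·log₁₀(r/r_ref)), then combine on an intensity basis.
exhaust stack: 95 − 20·log₁₀(54.3/3.9) = 95 − 22.87 = 72.13 dB SPL.
shot-blast cabinet: 98 − 20·log₁₀(22.2/3.9) = 98 − 15.11 = 82.89 dB SPL.
Σ 10^(L/10) = 2.110e+08 → L_total = 10·log₁₀(2.110e+08) = 83.24 dB SPL.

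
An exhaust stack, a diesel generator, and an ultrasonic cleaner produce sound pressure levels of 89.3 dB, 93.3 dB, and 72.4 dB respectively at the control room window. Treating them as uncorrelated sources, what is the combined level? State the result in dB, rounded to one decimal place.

94.8 dB

Incoherent sources combine by intensity addition: L_total = 10·log₁₀(Σ 10^(L_i/10)).
Σ 10^(L/10) = 10^(89.3/10) + 10^(93.3/10) + 10^(72.4/10) = 3.006e+09.
L_total = 10·log₁₀(3.006e+09) = 94.78 dB.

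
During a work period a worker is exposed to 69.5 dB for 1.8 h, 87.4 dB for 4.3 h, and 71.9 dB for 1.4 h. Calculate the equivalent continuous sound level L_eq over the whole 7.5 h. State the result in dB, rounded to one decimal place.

85.1 dB

Weight each interval's intensity by its duration and average over T = 7.5 h:
Σ tᵢ·10^(Lᵢ/10) = 1.8·10^(69.5/10) + 4.3·10^(87.4/10) + 1.4·10^(71.9/10) = 2.401e+09.
L_eq = 10·log₁₀(2.401e+09/7.5) = 85.05 dB.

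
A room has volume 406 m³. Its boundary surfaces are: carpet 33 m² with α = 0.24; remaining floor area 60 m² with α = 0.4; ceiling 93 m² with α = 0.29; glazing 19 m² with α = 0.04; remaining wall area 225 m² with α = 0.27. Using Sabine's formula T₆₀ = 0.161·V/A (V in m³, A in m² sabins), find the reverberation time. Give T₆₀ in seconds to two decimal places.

Summing Sᵢαᵢ: 33·0.24 + 60·0.4 + 93·0.29 + 19·0.04 + 225·0.27 = 120.40 m².
T₆₀ = 0.161 × 406 / 120.40 = 0.543 s.

0.54 s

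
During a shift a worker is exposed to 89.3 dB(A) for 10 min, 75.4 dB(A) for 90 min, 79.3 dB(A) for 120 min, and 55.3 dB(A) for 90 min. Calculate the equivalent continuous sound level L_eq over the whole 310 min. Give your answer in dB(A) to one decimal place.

78.5 dB(A)

L_eq = 10·log₁₀[(1/T)·Σ tᵢ·10^(Lᵢ/10)] with T = 310 min.
Σ tᵢ·10^(Lᵢ/10) = 10·10^(89.3/10) + 90·10^(75.4/10) + 120·10^(79.3/10) + 90·10^(55.3/10) = 2.188e+10.
L_eq = 10·log₁₀(2.188e+10/310) = 78.49 dB(A).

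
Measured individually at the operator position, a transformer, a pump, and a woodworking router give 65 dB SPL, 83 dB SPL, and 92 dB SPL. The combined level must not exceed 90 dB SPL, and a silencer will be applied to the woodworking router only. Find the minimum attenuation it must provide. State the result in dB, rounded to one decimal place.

Everything except the woodworking router sums to 10^(65/10) + 10^(83/10) = 2.027e+08 in linear terms, 83.07 dB SPL.
To meet 90 dB SPL overall, the treated woodworking router may contribute at most 10^(90/10) − 2.027e+08 = 7.973e+08, i.e. 89.02 dB SPL.
Required insertion loss = 92 − 89.02 = 2.98 dB.

3.0 dB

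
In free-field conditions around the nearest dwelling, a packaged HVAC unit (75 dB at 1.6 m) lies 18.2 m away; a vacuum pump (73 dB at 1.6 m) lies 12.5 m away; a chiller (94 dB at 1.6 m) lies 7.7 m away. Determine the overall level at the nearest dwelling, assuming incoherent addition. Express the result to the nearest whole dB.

80 dB

First find each source's level at the receiver (point-source: −20·log₁₀(r/r_ref)), then combine on an intensity basis.
packaged HVAC unit: 75 − 20·log₁₀(18.2/1.6) = 75 − 21.12 = 53.88 dB.
vacuum pump: 73 − 20·log₁₀(12.5/1.6) = 73 − 17.86 = 55.14 dB.
chiller: 94 − 20·log₁₀(7.7/1.6) = 94 − 13.65 = 80.35 dB.
Σ 10^(L/10) = 1.090e+08 → L_total = 10·log₁₀(1.090e+08) = 80.38 dB.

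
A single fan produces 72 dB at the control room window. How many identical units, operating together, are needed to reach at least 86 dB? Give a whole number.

N identical sources give L₁ + 10·log₁₀ N, so require 10·log₁₀ N ≥ 86 − 72 = 14.0 dB.
N ≥ 10^(14.0/10) = 25.119, so N = 26.

26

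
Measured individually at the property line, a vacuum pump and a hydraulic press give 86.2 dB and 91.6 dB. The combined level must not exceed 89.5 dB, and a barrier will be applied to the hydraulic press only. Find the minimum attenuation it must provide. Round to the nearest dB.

Everything except the hydraulic press sums to 10^(86.2/10) = 4.169e+08 in linear terms, 86.20 dB.
The limit corresponds to 10^(89.5/10) = 8.913e+08; subtracting the fixed part leaves 4.744e+08 for the hydraulic press, i.e. 86.76 dB.
So the hydraulic press must be reduced from 91.6 to 86.76 dB: IL = 4.84 dB.

5 dB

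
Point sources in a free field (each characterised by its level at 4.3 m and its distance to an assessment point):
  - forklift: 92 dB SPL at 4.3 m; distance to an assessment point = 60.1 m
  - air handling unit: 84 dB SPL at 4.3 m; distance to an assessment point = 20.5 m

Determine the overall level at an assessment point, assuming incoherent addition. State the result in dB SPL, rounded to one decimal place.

Apply inverse-square spreading to bring every level to the receiver, then sum 10^(L/10).
forklift: 92 − 20·log₁₀(60.1/4.3) = 92 − 22.91 = 69.09 dB SPL.
air handling unit: 84 − 20·log₁₀(20.5/4.3) = 84 − 13.57 = 70.43 dB SPL.
Σ 10^(L/10) = 1.916e+07 → L_total = 10·log₁₀(1.916e+07) = 72.83 dB SPL.

72.8 dB SPL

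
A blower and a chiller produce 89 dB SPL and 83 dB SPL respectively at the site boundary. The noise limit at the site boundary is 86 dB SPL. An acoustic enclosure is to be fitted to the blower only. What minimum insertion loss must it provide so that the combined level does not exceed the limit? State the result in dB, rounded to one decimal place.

6.0 dB

Everything except the blower sums to 10^(83/10) = 1.995e+08 in linear terms, 83.00 dB SPL.
To meet 86 dB SPL overall, the treated blower may contribute at most 10^(86/10) − 1.995e+08 = 1.986e+08, i.e. 82.98 dB SPL.
So the blower must be reduced from 89 to 82.98 dB SPL: IL = 6.02 dB.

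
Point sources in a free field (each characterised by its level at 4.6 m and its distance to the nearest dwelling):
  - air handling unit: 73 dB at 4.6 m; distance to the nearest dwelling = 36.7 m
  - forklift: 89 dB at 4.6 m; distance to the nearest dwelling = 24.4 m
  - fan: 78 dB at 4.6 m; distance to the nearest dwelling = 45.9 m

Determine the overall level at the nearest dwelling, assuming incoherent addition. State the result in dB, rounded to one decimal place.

74.7 dB

Apply inverse-square spreading to bring every level to the receiver, then sum 10^(L/10).
air handling unit: 73 − 20·log₁₀(36.7/4.6) = 73 − 18.04 = 54.96 dB.
forklift: 89 − 20·log₁₀(24.4/4.6) = 89 − 14.49 = 74.51 dB.
fan: 78 − 20·log₁₀(45.9/4.6) = 78 − 19.98 = 58.02 dB.
Σ 10^(L/10) = 2.918e+07 → L_total = 10·log₁₀(2.918e+07) = 74.65 dB.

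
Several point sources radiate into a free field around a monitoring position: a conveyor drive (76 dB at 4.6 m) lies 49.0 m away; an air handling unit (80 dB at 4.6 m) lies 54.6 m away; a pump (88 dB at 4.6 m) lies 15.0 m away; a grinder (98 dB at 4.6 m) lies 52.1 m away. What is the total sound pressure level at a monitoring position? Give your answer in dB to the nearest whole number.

Apply inverse-square spreading to bring every level to the receiver, then sum 10^(L/10).
conveyor drive: 76 − 20·log₁₀(49.0/4.6) = 76 − 20.55 = 55.45 dB.
air handling unit: 80 − 20·log₁₀(54.6/4.6) = 80 − 21.49 = 58.51 dB.
pump: 88 − 20·log₁₀(15.0/4.6) = 88 − 10.27 = 77.73 dB.
grinder: 98 − 20·log₁₀(52.1/4.6) = 98 − 21.08 = 76.92 dB.
Σ 10^(L/10) = 1.096e+08 → L_total = 10·log₁₀(1.096e+08) = 80.40 dB.

80 dB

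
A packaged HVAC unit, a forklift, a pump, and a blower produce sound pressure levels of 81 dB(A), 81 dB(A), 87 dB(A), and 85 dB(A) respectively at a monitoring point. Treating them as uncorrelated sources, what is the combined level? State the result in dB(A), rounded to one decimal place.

90.3 dB(A)

Incoherent sources combine by intensity addition: L_total = 10·log₁₀(Σ 10^(L_i/10)).
Σ 10^(L/10) = 10^(81/10) + 10^(81/10) + 10^(87/10) + 10^(85/10) = 1.069e+09.
L_total = 10·log₁₀(1.069e+09) = 90.29 dB(A).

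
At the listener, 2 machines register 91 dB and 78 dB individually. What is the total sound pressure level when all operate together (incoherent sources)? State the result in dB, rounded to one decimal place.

91.2 dB

Incoherent sources combine by intensity addition: L_total = 10·log₁₀(Σ 10^(L_i/10)).
Σ 10^(L/10) = 10^(91/10) + 10^(78/10) = 1.322e+09.
L_total = 10·log₁₀(1.322e+09) = 91.21 dB.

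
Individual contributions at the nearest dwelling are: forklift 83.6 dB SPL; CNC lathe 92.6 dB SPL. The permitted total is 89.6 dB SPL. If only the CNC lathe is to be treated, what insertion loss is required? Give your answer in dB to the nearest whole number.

The untreated sources together contribute 10^(83.6/10) = 2.291e+08, i.e. 83.60 dB SPL.
The limit corresponds to 10^(89.6/10) = 9.120e+08; subtracting the fixed part leaves 6.829e+08 for the CNC lathe, i.e. 88.34 dB SPL.
So the CNC lathe must be reduced from 92.6 to 88.34 dB SPL: IL = 4.26 dB.

4 dB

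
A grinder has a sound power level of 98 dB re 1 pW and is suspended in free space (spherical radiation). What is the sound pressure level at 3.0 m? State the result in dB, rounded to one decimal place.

Free-field spherical radiation: L_p = L_w − 10·log₁₀(4π·r²), r = 3.0 m.
4π·r² = 113.1 m², 10·log₁₀ of that is 20.535 dB.
L_p = 98 − 20.535 = 77.47 dB.

77.5 dB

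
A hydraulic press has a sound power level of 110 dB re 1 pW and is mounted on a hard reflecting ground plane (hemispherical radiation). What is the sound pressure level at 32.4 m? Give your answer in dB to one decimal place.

The power spreads over a hemisphere of area 2π·r², so L_p = L_w − 10·log₁₀(2π·r²).
2π·r² = 6596 m², 10·log₁₀ of that is 38.193 dB.
L_p = 110 − 38.193 = 71.81 dB.

71.8 dB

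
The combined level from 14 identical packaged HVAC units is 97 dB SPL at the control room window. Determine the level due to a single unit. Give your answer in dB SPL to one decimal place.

14 equal contributions raise the level by 10·log₁₀ 14 = 11.461 dB, so each unit alone gives 97 − 11.461.

85.5 dB SPL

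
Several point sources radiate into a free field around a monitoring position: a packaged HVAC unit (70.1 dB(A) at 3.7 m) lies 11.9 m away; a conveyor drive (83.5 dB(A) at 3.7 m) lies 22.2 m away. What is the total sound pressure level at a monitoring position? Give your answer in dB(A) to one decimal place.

68.6 dB(A)

First find each source's level at the receiver (point-source: −20·log₁₀(r/r_ref)), then combine on an intensity basis.
packaged HVAC unit: 70.1 − 20·log₁₀(11.9/3.7) = 70.1 − 10.15 = 59.95 dB(A).
conveyor drive: 83.5 − 20·log₁₀(22.2/3.7) = 83.5 − 15.56 = 67.94 dB(A).
Σ 10^(L/10) = 7.208e+06 → L_total = 10·log₁₀(7.208e+06) = 68.58 dB(A).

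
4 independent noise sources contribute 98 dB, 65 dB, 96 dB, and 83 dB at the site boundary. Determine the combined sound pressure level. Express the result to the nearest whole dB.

100 dB

For uncorrelated sources the intensities add, so convert each level to linear form, sum, and take 10·log₁₀ of the total.
Σ 10^(L/10) = 10^(98/10) + 10^(65/10) + 10^(96/10) + 10^(83/10) = 1.049e+10.
L_total = 10·log₁₀(1.049e+10) = 100.21 dB.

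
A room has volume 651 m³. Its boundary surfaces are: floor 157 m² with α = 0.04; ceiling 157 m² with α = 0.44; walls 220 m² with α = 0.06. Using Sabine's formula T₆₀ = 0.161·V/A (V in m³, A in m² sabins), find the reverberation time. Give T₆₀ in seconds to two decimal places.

1.18 s

Summing Sᵢαᵢ: 157·0.04 + 157·0.44 + 220·0.06 = 88.56 m².
T₆₀ = 0.161 × 651 / 88.56 = 1.184 s.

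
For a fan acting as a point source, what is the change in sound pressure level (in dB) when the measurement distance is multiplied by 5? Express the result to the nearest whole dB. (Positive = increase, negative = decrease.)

-14 dB

Point-source spreading: ΔL = −20·log₁₀(r₂/r₁).
ΔL = −20·log₁₀(5) = -13.98 dB.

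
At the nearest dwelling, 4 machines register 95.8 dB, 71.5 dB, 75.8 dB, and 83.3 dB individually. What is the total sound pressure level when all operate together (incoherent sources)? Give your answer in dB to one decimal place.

96.1 dB

For uncorrelated sources the intensities add, so convert each level to linear form, sum, and take 10·log₁₀ of the total.
Σ 10^(L/10) = 10^(95.8/10) + 10^(71.5/10) + 10^(75.8/10) + 10^(83.3/10) = 4.068e+09.
L_total = 10·log₁₀(4.068e+09) = 96.09 dB.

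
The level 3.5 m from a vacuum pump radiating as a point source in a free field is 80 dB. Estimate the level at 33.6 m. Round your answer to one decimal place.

60.4 dB

For a point source, L₂ = L₁ − 20·log₁₀(r₂/r₁).
L₂ = 80 − 20·log₁₀(33.6/3.5) = 80 − 19.645 = 60.35 dB.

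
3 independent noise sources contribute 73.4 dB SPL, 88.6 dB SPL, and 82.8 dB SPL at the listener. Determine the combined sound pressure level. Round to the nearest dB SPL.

90 dB SPL

For uncorrelated sources the intensities add, so convert each level to linear form, sum, and take 10·log₁₀ of the total.
Σ 10^(L/10) = 10^(73.4/10) + 10^(88.6/10) + 10^(82.8/10) = 9.369e+08.
L_total = 10·log₁₀(9.369e+08) = 89.72 dB SPL.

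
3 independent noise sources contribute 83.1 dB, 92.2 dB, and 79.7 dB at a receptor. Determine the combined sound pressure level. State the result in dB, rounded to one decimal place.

92.9 dB

Incoherent sources combine by intensity addition: L_total = 10·log₁₀(Σ 10^(L_i/10)).
Σ 10^(L/10) = 10^(83.1/10) + 10^(92.2/10) + 10^(79.7/10) = 1.957e+09.
L_total = 10·log₁₀(1.957e+09) = 92.92 dB.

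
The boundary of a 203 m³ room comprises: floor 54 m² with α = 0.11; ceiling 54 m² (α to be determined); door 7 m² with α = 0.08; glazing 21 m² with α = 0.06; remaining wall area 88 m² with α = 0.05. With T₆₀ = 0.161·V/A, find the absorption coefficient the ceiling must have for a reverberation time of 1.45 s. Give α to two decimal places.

0.19

Required total absorption A = 0.161·203/1.45 = 22.54 m².
Absorption from the other surfaces = 54·0.11 + 7·0.08 + 21·0.06 + 88·0.05 = 12.16 m², so the ceiling must supply 10.38 m² over 54 m².
α = 10.38/54 = 0.192.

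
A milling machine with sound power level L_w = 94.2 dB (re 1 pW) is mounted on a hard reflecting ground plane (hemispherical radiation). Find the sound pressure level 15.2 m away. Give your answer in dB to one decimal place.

The power spreads over a hemisphere of area 2π·r², so L_p = L_w − 10·log₁₀(2π·r²).
2π·r² = 1452 m², 10·log₁₀ of that is 31.619 dB.
L_p = 94.2 − 31.619 = 62.58 dB.

62.6 dB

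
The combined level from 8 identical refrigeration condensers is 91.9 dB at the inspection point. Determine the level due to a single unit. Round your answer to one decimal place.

8 equal contributions raise the level by 10·log₁₀ 8 = 9.031 dB, so each unit alone gives 91.9 − 9.031.

82.9 dB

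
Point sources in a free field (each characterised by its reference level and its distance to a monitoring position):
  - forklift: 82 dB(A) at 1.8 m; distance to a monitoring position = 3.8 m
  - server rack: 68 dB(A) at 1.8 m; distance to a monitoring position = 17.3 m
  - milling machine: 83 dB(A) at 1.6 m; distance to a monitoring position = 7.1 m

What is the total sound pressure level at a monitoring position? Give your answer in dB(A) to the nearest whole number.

77 dB(A)

Propagate each source to the receiver with L = L_ref − 20·log₁₀(r/r_ref), then add intensities.
forklift: 82 − 20·log₁₀(3.8/1.8) = 82 − 6.49 = 75.51 dB(A).
server rack: 68 − 20·log₁₀(17.3/1.8) = 68 − 19.66 = 48.34 dB(A).
milling machine: 83 − 20·log₁₀(7.1/1.6) = 83 − 12.94 = 70.06 dB(A).
Σ 10^(L/10) = 4.576e+07 → L_total = 10·log₁₀(4.576e+07) = 76.61 dB(A).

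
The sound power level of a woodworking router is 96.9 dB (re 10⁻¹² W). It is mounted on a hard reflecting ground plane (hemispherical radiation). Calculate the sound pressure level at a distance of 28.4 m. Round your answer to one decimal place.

59.9 dB

The power spreads over a hemisphere of area 2π·r², so L_p = L_w − 10·log₁₀(2π·r²).
2π·r² = 5068 m², 10·log₁₀ of that is 37.048 dB.
L_p = 96.9 − 37.048 = 59.85 dB.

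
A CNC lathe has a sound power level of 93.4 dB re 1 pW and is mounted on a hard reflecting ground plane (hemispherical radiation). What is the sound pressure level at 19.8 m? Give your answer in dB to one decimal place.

Free-field hemispherical radiation: L_p = L_w − 10·log₁₀(2π·r²), r = 19.8 m.
2π·r² = 2463 m², 10·log₁₀ of that is 33.915 dB.
L_p = 93.4 − 33.915 = 59.48 dB.

59.5 dB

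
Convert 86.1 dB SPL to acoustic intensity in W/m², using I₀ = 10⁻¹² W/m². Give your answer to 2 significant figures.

I/I₀ = 10^(86.1/10) = 4.074e+08, so I = 4.074e+08 × 10⁻¹² W/m².

0.00041 W/m²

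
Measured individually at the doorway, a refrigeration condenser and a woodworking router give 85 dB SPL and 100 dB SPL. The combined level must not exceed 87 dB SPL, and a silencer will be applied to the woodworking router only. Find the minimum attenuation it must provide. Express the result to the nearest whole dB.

17 dB

Fixed contribution from the other source: Σ 10^(L/10) = 10^(85/10) = 3.162e+08 (85.00 dB SPL).
The limit corresponds to 10^(87/10) = 5.012e+08; subtracting the fixed part leaves 1.850e+08 for the woodworking router, i.e. 82.67 dB SPL.
Required insertion loss = 100 − 82.67 = 17.33 dB.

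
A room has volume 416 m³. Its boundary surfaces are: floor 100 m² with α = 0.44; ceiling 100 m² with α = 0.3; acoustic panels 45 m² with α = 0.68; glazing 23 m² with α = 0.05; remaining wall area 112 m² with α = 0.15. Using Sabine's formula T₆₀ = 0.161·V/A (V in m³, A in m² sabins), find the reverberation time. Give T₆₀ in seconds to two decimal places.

0.55 s

A = Σ Sᵢαᵢ = 100·0.44 + 100·0.3 + 45·0.68 + 23·0.05 + 112·0.15 = 122.55 m².
T₆₀ = 0.161 × 416 / 122.55 = 0.547 s.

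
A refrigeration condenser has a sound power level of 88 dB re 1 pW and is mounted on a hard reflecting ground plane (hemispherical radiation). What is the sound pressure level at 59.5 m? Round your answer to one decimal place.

L_p = L_w − 10·log₁₀(2π·r²) with r = 59.5 m.
2π·r² = 2.224e+04 m², 10·log₁₀ of that is 43.472 dB.
L_p = 88 − 43.472 = 44.53 dB.

44.5 dB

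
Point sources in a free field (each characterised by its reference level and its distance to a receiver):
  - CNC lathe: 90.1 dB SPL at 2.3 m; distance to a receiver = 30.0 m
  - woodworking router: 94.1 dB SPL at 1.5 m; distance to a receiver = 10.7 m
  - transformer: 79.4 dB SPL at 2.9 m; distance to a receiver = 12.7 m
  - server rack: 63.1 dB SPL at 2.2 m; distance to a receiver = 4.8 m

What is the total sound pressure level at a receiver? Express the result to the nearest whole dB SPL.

Propagate each source to the receiver with L = L_ref − 20·log₁₀(r/r_ref), then add intensities.
CNC lathe: 90.1 − 20·log₁₀(30.0/2.3) = 90.1 − 22.31 = 67.79 dB SPL.
woodworking router: 94.1 − 20·log₁₀(10.7/1.5) = 94.1 − 17.07 = 77.03 dB SPL.
transformer: 79.4 − 20·log₁₀(12.7/2.9) = 79.4 − 12.83 = 66.57 dB SPL.
server rack: 63.1 − 20·log₁₀(4.8/2.2) = 63.1 − 6.78 = 56.32 dB SPL.
Σ 10^(L/10) = 6.150e+07 → L_total = 10·log₁₀(6.150e+07) = 77.89 dB SPL.

78 dB SPL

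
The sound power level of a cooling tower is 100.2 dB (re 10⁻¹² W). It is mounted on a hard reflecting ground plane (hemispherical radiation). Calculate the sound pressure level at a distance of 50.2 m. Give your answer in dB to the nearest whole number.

58 dB

The power spreads over a hemisphere of area 2π·r², so L_p = L_w − 10·log₁₀(2π·r²).
2π·r² = 1.583e+04 m², 10·log₁₀ of that is 41.996 dB.
L_p = 100.2 − 41.996 = 58.20 dB.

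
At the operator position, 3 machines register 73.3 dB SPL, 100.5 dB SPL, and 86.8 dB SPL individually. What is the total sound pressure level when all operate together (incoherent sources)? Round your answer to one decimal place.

For uncorrelated sources the intensities add, so convert each level to linear form, sum, and take 10·log₁₀ of the total.
Σ 10^(L/10) = 10^(73.3/10) + 10^(100.5/10) + 10^(86.8/10) = 1.172e+10.
L_total = 10·log₁₀(1.172e+10) = 100.69 dB SPL.

100.7 dB SPL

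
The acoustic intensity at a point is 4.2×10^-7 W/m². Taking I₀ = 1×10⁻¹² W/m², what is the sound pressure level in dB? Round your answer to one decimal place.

L = 10·log₁₀(I/I₀) = 10·log₁₀(4.2×10^-7/10⁻¹²) = 10·log₁₀(4.2×10^5).
L = 10·(0.6232 + 5) = 56.23 dB.

56.2 dB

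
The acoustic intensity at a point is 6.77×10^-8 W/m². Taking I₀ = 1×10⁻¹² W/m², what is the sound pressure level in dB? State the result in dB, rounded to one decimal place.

48.3 dB

I/I₀ = 6.77×10^-8/10⁻¹² = 6.77×10^4, and L = 10·log₁₀(I/I₀).
L = 10·(0.8306 + 4) = 48.31 dB.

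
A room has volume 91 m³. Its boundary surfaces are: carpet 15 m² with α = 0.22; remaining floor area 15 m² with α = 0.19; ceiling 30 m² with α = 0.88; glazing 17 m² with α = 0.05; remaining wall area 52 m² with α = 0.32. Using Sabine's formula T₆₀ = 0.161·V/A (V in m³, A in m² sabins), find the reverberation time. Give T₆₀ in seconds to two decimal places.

A = Σ Sᵢαᵢ = 15·0.22 + 15·0.19 + 30·0.88 + 17·0.05 + 52·0.32 = 50.04 m².
T₆₀ = 0.161 × 91 / 50.04 = 0.293 s.

0.29 s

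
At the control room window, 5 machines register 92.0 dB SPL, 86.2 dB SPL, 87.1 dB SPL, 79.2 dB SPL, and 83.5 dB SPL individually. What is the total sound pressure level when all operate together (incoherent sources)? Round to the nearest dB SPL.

Incoherent sources combine by intensity addition: L_total = 10·log₁₀(Σ 10^(L_i/10)).
Σ 10^(L/10) = 10^(92.0/10) + 10^(86.2/10) + 10^(87.1/10) + 10^(79.2/10) + 10^(83.5/10) = 2.822e+09.
L_total = 10·log₁₀(2.822e+09) = 94.51 dB SPL.

95 dB SPL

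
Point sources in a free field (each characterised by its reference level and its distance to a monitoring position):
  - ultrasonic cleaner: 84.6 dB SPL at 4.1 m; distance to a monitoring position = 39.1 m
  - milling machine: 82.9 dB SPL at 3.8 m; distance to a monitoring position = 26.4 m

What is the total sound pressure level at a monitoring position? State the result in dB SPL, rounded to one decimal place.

Propagate each source to the receiver with L = L_ref − 20·log₁₀(r/r_ref), then add intensities.
ultrasonic cleaner: 84.6 − 20·log₁₀(39.1/4.1) = 84.6 − 19.59 = 65.01 dB SPL.
milling machine: 82.9 − 20·log₁₀(26.4/3.8) = 82.9 − 16.84 = 66.06 dB SPL.
Σ 10^(L/10) = 7.211e+06 → L_total = 10·log₁₀(7.211e+06) = 68.58 dB SPL.

68.6 dB SPL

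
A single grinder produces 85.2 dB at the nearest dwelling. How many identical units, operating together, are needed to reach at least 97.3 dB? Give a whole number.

Need L₁ + 10·log₁₀ N ≥ 97.3, i.e. log₁₀ N ≥ 1.21.
N ≥ 10^(12.1/10) = 16.218, so N = 17.

17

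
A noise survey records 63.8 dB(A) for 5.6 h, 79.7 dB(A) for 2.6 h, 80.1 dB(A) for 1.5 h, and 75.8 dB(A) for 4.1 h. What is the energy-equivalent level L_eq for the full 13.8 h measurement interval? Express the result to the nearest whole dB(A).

Weight each interval's intensity by its duration and average over T = 13.8 h:
Σ tᵢ·10^(Lᵢ/10) = 5.6·10^(63.8/10) + 2.6·10^(79.7/10) + 1.5·10^(80.1/10) + 4.1·10^(75.8/10) = 5.655e+08.
L_eq = 10·log₁₀(5.655e+08/13.8) = 76.13 dB(A).

76 dB(A)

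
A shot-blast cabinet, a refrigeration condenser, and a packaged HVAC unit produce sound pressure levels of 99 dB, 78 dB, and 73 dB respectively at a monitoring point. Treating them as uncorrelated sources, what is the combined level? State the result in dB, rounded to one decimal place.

Incoherent sources combine by intensity addition: L_total = 10·log₁₀(Σ 10^(L_i/10)).
Σ 10^(L/10) = 10^(99/10) + 10^(78/10) + 10^(73/10) = 8.026e+09.
L_total = 10·log₁₀(8.026e+09) = 99.05 dB.

99.0 dB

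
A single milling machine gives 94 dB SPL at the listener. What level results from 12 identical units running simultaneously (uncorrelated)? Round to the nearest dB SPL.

105 dB SPL

With 12 equal, uncorrelated contributions the intensity is 12× that of one unit, giving a rise of 10·log₁₀ 12.
L_total = 94 + 10·log₁₀(12) = 94 + 10.792 = 104.79 dB SPL.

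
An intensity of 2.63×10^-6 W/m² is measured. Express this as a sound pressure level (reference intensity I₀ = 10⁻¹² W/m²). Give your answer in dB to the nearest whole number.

L = 10·log₁₀(I/I₀) = 10·log₁₀(2.63×10^-6/10⁻¹²) = 10·log₁₀(2.63×10^6).
L = 10·(0.4200 + 6) = 64.20 dB.

64 dB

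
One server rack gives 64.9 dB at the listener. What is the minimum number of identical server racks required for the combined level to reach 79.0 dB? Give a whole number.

26

N identical sources give L₁ + 10·log₁₀ N, so require 10·log₁₀ N ≥ 79.0 − 64.9 = 14.1 dB.
N ≥ 10^(14.1/10) = 25.704, so N = 26.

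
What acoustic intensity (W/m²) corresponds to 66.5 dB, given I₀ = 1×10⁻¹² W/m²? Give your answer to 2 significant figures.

L = 10·log₁₀(I/I₀) ⇒ I = I₀·10^(L/10) = 10⁻¹² × 10^6.65.

4.5e-06 W/m²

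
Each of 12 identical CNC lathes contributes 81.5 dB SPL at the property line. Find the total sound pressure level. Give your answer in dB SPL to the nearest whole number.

L_total = L₁ + 10·log₁₀ N for N identical incoherent sources.
L_total = 81.5 + 10·log₁₀(12) = 81.5 + 10.792 = 92.29 dB SPL.

92 dB SPL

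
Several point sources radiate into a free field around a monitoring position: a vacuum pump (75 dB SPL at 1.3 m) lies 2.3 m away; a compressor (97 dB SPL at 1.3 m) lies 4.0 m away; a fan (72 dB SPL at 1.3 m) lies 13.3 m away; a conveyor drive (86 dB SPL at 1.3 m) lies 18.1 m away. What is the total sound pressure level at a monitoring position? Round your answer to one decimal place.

Apply inverse-square spreading to bring every level to the receiver, then sum 10^(L/10).
vacuum pump: 75 − 20·log₁₀(2.3/1.3) = 75 − 4.96 = 70.04 dB SPL.
compressor: 97 − 20·log₁₀(4.0/1.3) = 97 − 9.76 = 87.24 dB SPL.
fan: 72 − 20·log₁₀(13.3/1.3) = 72 − 20.20 = 51.80 dB SPL.
conveyor drive: 86 − 20·log₁₀(18.1/1.3) = 86 − 22.87 = 63.13 dB SPL.
Σ 10^(L/10) = 5.417e+08 → L_total = 10·log₁₀(5.417e+08) = 87.34 dB SPL.

87.3 dB SPL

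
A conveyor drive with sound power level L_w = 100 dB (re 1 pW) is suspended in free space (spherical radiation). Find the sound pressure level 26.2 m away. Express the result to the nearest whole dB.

Free-field spherical radiation: L_p = L_w − 10·log₁₀(4π·r²), r = 26.2 m.
4π·r² = 8626 m², 10·log₁₀ of that is 39.358 dB.
L_p = 100 − 39.358 = 60.64 dB.

61 dB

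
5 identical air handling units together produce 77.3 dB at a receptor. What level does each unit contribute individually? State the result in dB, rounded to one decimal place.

70.3 dB

For N identical incoherent sources L_total = L₁ + 10·log₁₀ N, so L₁ = 77.3 − 10·log₁₀(5) = 77.3 − 6.990.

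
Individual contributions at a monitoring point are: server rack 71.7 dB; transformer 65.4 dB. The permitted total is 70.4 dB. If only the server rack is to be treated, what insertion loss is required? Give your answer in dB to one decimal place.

Everything except the server rack sums to 10^(65.4/10) = 3.467e+06 in linear terms, 65.40 dB.
To meet 70.4 dB overall, the treated server rack may contribute at most 10^(70.4/10) − 3.467e+06 = 7.497e+06, i.e. 68.75 dB.
Required insertion loss = 71.7 − 68.75 = 2.95 dB.

3.0 dB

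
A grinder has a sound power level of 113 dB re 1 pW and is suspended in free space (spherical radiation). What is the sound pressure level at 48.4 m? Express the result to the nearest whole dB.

Free-field spherical radiation: L_p = L_w − 10·log₁₀(4π·r²), r = 48.4 m.
4π·r² = 2.944e+04 m², 10·log₁₀ of that is 44.689 dB.
L_p = 113 − 44.689 = 68.31 dB.

68 dB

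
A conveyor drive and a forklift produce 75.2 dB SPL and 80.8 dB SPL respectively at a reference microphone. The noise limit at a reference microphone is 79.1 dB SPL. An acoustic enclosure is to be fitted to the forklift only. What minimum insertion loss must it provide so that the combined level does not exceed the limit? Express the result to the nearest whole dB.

The untreated sources together contribute 10^(75.2/10) = 3.311e+07, i.e. 75.20 dB SPL.
The limit corresponds to 10^(79.1/10) = 8.128e+07; subtracting the fixed part leaves 4.817e+07 for the forklift, i.e. 76.83 dB SPL.
Required insertion loss = 80.8 − 76.83 = 3.97 dB.

4 dB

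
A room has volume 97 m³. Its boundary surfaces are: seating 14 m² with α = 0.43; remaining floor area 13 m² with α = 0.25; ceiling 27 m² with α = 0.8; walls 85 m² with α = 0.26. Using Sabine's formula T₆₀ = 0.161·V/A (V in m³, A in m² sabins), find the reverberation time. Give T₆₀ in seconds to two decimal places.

0.29 s

A = Σ Sᵢαᵢ = 14·0.43 + 13·0.25 + 27·0.8 + 85·0.26 = 52.97 m².
T₆₀ = 0.161 × 97 / 52.97 = 0.295 s.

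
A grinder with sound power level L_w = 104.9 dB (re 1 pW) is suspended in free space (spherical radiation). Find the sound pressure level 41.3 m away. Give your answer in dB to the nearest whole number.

62 dB

Free-field spherical radiation: L_p = L_w − 10·log₁₀(4π·r²), r = 41.3 m.
4π·r² = 2.143e+04 m², 10·log₁₀ of that is 43.311 dB.
L_p = 104.9 − 43.311 = 61.59 dB.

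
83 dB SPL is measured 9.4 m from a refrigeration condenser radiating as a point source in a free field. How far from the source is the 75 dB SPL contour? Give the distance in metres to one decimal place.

Point-source spreading drops the level by 20·log₁₀(r₂/r₁); inverting, r₂/r₁ = 10^(ΔL/20).
r₂ = 9.4·10^((83−75)/20) = 9.4·10^(8.0/20) = 23.61 m.

23.6 m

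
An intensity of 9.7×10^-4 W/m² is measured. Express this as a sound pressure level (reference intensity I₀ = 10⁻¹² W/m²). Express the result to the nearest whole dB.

90 dB

L = 10·log₁₀(I/I₀) = 10·log₁₀(9.7×10^-4/10⁻¹²) = 10·log₁₀(9.7×10^8).
L = 10·(0.9868 + 8) = 89.87 dB.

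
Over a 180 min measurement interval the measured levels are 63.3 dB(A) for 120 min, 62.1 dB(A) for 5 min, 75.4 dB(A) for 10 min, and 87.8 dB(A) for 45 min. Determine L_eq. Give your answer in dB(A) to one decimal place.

Weight each interval's intensity by its duration and average over T = 180 min:
Σ tᵢ·10^(Lᵢ/10) = 120·10^(63.3/10) + 5·10^(62.1/10) + 10·10^(75.4/10) + 45·10^(87.8/10) = 2.773e+10.
L_eq = 10·log₁₀(2.773e+10/180) = 81.88 dB(A).

81.9 dB(A)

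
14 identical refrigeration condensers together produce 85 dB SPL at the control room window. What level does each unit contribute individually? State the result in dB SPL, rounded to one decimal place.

73.5 dB SPL

14 equal contributions raise the level by 10·log₁₀ 14 = 11.461 dB, so each unit alone gives 85 − 11.461.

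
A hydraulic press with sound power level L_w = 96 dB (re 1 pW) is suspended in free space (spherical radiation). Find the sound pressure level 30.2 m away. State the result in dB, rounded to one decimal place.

Free-field spherical radiation: L_p = L_w − 10·log₁₀(4π·r²), r = 30.2 m.
4π·r² = 1.146e+04 m², 10·log₁₀ of that is 40.592 dB.
L_p = 96 − 40.592 = 55.41 dB.

55.4 dB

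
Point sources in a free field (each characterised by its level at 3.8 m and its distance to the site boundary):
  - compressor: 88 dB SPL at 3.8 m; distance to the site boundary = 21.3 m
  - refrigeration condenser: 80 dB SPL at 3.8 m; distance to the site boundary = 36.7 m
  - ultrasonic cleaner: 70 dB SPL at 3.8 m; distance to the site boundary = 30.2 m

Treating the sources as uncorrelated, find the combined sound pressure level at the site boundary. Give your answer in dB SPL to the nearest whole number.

73 dB SPL

Propagate each source to the receiver with L = L_ref − 20·log₁₀(r/r_ref), then add intensities.
compressor: 88 − 20·log₁₀(21.3/3.8) = 88 − 14.97 = 73.03 dB SPL.
refrigeration condenser: 80 − 20·log₁₀(36.7/3.8) = 80 − 19.70 = 60.30 dB SPL.
ultrasonic cleaner: 70 − 20·log₁₀(30.2/3.8) = 70 − 18.00 = 52.00 dB SPL.
Σ 10^(L/10) = 2.131e+07 → L_total = 10·log₁₀(2.131e+07) = 73.29 dB SPL.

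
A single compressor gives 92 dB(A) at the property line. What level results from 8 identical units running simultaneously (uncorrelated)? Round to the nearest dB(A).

With 8 equal, uncorrelated contributions the intensity is 8× that of one unit, giving a rise of 10·log₁₀ 8.
L_total = 92 + 10·log₁₀(8) = 92 + 9.031 = 101.03 dB(A).

101 dB(A)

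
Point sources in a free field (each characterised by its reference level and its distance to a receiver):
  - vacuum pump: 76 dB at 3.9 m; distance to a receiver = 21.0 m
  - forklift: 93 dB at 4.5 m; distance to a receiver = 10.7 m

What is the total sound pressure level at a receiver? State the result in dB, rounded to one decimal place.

First find each source's level at the receiver (point-source: −20·log₁₀(r/r_ref)), then combine on an intensity basis.
vacuum pump: 76 − 20·log₁₀(21.0/3.9) = 76 − 14.62 = 61.38 dB.
forklift: 93 − 20·log₁₀(10.7/4.5) = 93 − 7.52 = 85.48 dB.
Σ 10^(L/10) = 3.543e+08 → L_total = 10·log₁₀(3.543e+08) = 85.49 dB.

85.5 dB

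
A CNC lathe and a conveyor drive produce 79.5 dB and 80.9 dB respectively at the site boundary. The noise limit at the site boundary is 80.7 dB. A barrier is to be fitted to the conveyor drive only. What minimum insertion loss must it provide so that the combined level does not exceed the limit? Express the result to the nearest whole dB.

6 dB

Everything except the conveyor drive sums to 10^(79.5/10) = 8.913e+07 in linear terms, 79.50 dB.
To meet 80.7 dB overall, the treated conveyor drive may contribute at most 10^(80.7/10) − 8.913e+07 = 2.836e+07, i.e. 74.53 dB.
Required insertion loss = 80.9 − 74.53 = 6.37 dB.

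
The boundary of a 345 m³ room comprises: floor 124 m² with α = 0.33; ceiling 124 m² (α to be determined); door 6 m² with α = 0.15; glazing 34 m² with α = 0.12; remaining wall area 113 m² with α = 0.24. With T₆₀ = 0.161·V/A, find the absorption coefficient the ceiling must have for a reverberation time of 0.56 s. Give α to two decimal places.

From T₆₀ = 0.161·V/A, the target T₆₀ = 0.56 s needs A = 0.161·345/0.56 = 99.19 m².
Absorption from the other surfaces = 124·0.33 + 6·0.15 + 34·0.12 + 113·0.24 = 73.02 m², so the ceiling must supply 26.17 m² over 124 m².
α = 26.17/124 = 0.211.

0.21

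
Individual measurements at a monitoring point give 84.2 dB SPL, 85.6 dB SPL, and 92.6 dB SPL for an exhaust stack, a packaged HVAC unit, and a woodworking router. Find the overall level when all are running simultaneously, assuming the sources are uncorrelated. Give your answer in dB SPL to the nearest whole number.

For uncorrelated sources the intensities add, so convert each level to linear form, sum, and take 10·log₁₀ of the total.
Σ 10^(L/10) = 10^(84.2/10) + 10^(85.6/10) + 10^(92.6/10) = 2.446e+09.
L_total = 10·log₁₀(2.446e+09) = 93.88 dB SPL.

94 dB SPL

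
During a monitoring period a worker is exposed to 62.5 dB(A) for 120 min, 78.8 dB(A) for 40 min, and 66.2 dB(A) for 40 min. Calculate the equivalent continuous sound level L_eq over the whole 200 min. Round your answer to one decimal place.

72.3 dB(A)

Weight each interval's intensity by its duration and average over T = 200 min:
Σ tᵢ·10^(Lᵢ/10) = 120·10^(62.5/10) + 40·10^(78.8/10) + 40·10^(66.2/10) = 3.414e+09.
L_eq = 10·log₁₀(3.414e+09/200) = 72.32 dB(A).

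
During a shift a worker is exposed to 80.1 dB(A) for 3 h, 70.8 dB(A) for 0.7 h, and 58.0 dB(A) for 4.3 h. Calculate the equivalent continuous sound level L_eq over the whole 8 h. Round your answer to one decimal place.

The energy average is taken in the linear domain: L_eq = 10·log₁₀[(Σ tᵢ·10^(Lᵢ/10))/T], T = 8 h.
Σ tᵢ·10^(Lᵢ/10) = 3·10^(80.1/10) + 0.7·10^(70.8/10) + 4.3·10^(58.0/10) = 3.181e+08.
L_eq = 10·log₁₀(3.181e+08/8) = 75.99 dB(A).

76.0 dB(A)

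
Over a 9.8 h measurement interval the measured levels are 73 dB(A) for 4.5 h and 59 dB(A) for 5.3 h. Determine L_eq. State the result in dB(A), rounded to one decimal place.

69.8 dB(A)

The energy average is taken in the linear domain: L_eq = 10·log₁₀[(Σ tᵢ·10^(Lᵢ/10))/T], T = 9.8 h.
Σ tᵢ·10^(Lᵢ/10) = 4.5·10^(73/10) + 5.3·10^(59/10) = 9.400e+07.
L_eq = 10·log₁₀(9.400e+07/9.8) = 69.82 dB(A).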